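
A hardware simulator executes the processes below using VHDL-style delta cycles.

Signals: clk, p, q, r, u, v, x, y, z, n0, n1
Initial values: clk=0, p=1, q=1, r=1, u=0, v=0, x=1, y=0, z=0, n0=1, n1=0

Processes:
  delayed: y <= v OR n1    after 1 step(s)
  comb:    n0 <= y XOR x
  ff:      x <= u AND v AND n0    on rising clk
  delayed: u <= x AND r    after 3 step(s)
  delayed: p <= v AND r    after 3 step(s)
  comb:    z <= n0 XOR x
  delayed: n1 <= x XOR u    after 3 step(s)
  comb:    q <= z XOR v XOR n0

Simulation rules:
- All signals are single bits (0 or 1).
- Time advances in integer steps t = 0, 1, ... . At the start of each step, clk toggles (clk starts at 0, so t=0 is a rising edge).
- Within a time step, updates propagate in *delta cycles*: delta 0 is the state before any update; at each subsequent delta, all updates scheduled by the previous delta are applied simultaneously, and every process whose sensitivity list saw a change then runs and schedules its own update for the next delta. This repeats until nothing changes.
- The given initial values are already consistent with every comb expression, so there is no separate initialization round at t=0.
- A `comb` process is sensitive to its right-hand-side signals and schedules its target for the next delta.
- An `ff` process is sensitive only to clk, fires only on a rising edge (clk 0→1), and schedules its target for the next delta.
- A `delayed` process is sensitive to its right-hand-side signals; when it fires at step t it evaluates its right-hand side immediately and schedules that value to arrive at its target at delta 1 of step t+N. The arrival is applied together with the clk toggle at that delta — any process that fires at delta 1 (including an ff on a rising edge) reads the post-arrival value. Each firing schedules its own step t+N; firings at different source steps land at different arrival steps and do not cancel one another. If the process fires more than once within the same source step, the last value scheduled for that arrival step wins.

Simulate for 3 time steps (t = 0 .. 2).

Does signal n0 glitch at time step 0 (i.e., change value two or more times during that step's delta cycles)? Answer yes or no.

no

t=0 Δ0: p=1 q=1 v=0 n0=1 x=1 n1=0 r=1 z=0 u=0 y=0 clk=0
  Δ1: clk:0→1
  Δ2: x:1→0
  Δ3: n0:1→0, z:0→1
  Δ4: z:1→0
  Δ5: q:1→0
  (5Δ to stable)
t=1 Δ0: p=1 q=0 v=0 n0=0 x=0 n1=0 r=1 z=0 u=0 y=0 clk=1
  Δ1: clk:1→0
  (1Δ to stable)
t=2 Δ0: p=1 q=0 v=0 n0=0 x=0 n1=0 r=1 z=0 u=0 y=0 clk=0
  Δ1: clk:0→1
  (1Δ to stable)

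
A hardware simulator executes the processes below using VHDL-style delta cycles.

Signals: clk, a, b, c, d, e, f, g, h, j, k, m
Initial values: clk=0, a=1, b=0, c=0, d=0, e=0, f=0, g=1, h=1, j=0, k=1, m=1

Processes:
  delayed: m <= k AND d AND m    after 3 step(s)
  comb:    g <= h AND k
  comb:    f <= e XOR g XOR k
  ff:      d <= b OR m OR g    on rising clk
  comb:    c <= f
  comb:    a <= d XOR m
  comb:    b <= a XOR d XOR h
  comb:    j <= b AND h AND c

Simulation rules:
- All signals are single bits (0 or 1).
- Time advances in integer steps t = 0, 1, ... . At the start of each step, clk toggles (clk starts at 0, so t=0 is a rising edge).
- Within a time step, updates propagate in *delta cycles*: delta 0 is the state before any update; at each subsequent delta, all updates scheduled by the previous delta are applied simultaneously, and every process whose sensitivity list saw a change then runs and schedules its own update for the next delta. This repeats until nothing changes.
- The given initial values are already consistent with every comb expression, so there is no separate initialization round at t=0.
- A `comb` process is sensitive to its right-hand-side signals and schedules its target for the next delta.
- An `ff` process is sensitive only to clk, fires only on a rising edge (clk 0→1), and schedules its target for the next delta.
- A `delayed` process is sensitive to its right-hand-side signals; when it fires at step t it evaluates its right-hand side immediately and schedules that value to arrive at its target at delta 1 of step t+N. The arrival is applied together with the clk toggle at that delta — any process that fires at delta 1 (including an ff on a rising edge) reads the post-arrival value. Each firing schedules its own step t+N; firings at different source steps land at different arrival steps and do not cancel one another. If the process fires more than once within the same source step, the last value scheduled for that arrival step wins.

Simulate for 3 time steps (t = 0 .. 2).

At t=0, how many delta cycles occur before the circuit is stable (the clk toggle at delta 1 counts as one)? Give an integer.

4

t=0 Δ0: a=1 h=1 clk=0 j=0 f=0 c=0 g=1 d=0 k=1 m=1 b=0 e=0
  Δ1: clk:0→1
  Δ2: d:0→1
  Δ3: a:1→0, b:0→1
  Δ4: b:1→0
  (4Δ to stable)
t=1 Δ0: a=0 h=1 clk=1 j=0 f=0 c=0 g=1 d=1 k=1 m=1 b=0 e=0
  Δ1: clk:1→0
  (1Δ to stable)
t=2 Δ0: a=0 h=1 clk=0 j=0 f=0 c=0 g=1 d=1 k=1 m=1 b=0 e=0
  Δ1: clk:0→1
  (1Δ to stable)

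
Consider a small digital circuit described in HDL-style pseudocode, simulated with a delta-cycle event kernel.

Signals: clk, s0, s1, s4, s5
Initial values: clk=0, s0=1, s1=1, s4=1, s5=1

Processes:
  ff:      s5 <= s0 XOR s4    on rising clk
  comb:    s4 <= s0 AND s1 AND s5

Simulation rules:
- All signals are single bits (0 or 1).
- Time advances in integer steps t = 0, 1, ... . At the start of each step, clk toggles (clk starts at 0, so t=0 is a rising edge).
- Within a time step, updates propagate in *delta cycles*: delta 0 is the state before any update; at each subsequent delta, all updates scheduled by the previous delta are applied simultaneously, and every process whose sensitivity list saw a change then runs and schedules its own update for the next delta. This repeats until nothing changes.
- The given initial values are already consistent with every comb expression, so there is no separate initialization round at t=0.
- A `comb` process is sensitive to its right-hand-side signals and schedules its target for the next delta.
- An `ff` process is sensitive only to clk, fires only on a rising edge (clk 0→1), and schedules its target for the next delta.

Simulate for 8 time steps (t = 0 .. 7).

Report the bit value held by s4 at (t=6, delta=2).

0

[bits: clk,s0,s4,s5,s1]
t=0: Δ0=01111 Δ1=11111 Δ2=11101 Δ3=11001 | 3Δ
t=1: Δ0=11001 Δ1=01001 | 1Δ
t=2: Δ0=01001 Δ1=11001 Δ2=11011 Δ3=11111 | 3Δ
t=3: Δ0=11111 Δ1=01111 | 1Δ
t=4: Δ0=01111 Δ1=11111 Δ2=11101 Δ3=11001 | 3Δ
t=5: Δ0=11001 Δ1=01001 | 1Δ
t=6: Δ0=01001 Δ1=11001 Δ2=11011 Δ3=11111 | 3Δ
t=7: Δ0=11111 Δ1=01111 | 1Δ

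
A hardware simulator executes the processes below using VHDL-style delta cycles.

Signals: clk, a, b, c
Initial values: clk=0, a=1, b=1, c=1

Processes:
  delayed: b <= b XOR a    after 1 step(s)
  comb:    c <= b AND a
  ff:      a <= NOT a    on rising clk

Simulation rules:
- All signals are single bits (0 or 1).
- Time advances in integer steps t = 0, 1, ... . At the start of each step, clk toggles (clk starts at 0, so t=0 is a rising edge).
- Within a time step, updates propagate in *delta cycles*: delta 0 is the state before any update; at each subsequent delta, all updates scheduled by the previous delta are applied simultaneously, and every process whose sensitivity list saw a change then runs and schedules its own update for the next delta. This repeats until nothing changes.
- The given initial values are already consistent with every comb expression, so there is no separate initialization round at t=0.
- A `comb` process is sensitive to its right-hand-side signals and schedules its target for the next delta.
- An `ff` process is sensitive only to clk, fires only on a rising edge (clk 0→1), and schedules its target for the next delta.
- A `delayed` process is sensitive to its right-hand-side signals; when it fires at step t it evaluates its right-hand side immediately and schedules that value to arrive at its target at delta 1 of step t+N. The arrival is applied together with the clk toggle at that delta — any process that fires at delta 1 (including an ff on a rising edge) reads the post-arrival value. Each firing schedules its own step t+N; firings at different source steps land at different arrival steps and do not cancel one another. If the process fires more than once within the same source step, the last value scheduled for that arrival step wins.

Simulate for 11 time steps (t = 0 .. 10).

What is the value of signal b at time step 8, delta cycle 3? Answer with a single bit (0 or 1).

t0.Δ0 b=1 c=1 clk=0 a=1
t0.Δ1 b=1 c=1 clk=1 a=1
t0.Δ2 b=1 c=1 clk=1 a=0
t0.Δ3 b=1 c=0 clk=1 a=0
t1.Δ0 b=1 c=0 clk=1 a=0
t1.Δ1 b=1 c=0 clk=0 a=0
t2.Δ0 b=1 c=0 clk=0 a=0
t2.Δ1 b=1 c=0 clk=1 a=0
t2.Δ2 b=1 c=0 clk=1 a=1
t2.Δ3 b=1 c=1 clk=1 a=1
t3.Δ0 b=1 c=1 clk=1 a=1
t3.Δ1 b=0 c=1 clk=0 a=1
t3.Δ2 b=0 c=0 clk=0 a=1
t4.Δ0 b=0 c=0 clk=0 a=1
t4.Δ1 b=1 c=0 clk=1 a=1
t4.Δ2 b=1 c=1 clk=1 a=0
t4.Δ3 b=1 c=0 clk=1 a=0
t5.Δ0 b=1 c=0 clk=1 a=0
t5.Δ1 b=1 c=0 clk=0 a=0
t6.Δ0 b=1 c=0 clk=0 a=0
t6.Δ1 b=1 c=0 clk=1 a=0
t6.Δ2 b=1 c=0 clk=1 a=1
t6.Δ3 b=1 c=1 clk=1 a=1
t7.Δ0 b=1 c=1 clk=1 a=1
t7.Δ1 b=0 c=1 clk=0 a=1
t7.Δ2 b=0 c=0 clk=0 a=1
t8.Δ0 b=0 c=0 clk=0 a=1
t8.Δ1 b=1 c=0 clk=1 a=1
t8.Δ2 b=1 c=1 clk=1 a=0
t8.Δ3 b=1 c=0 clk=1 a=0
t9.Δ0 b=1 c=0 clk=1 a=0
t9.Δ1 b=1 c=0 clk=0 a=0
t10.Δ0 b=1 c=0 clk=0 a=0
t10.Δ1 b=1 c=0 clk=1 a=0
t10.Δ2 b=1 c=0 clk=1 a=1
t10.Δ3 b=1 c=1 clk=1 a=1

1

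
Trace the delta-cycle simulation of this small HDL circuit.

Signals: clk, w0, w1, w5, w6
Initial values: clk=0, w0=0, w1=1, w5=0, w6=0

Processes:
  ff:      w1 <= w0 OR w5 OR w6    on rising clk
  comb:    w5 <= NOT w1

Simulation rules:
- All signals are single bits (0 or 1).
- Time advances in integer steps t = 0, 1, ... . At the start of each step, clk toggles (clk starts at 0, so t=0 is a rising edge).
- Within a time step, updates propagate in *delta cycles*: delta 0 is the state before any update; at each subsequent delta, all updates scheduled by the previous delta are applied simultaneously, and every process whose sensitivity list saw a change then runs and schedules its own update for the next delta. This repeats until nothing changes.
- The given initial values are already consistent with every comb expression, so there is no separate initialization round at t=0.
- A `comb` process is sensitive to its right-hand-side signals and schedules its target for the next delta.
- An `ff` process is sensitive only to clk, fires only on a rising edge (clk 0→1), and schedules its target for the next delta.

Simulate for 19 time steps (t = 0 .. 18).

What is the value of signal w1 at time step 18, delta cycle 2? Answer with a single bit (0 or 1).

t0.Δ0 clk=0 w0=0 w5=0 w6=0 w1=1
t0.Δ1 clk=1 w0=0 w5=0 w6=0 w1=1
t0.Δ2 clk=1 w0=0 w5=0 w6=0 w1=0
t0.Δ3 clk=1 w0=0 w5=1 w6=0 w1=0
t1.Δ0 clk=1 w0=0 w5=1 w6=0 w1=0
t1.Δ1 clk=0 w0=0 w5=1 w6=0 w1=0
t2.Δ0 clk=0 w0=0 w5=1 w6=0 w1=0
t2.Δ1 clk=1 w0=0 w5=1 w6=0 w1=0
t2.Δ2 clk=1 w0=0 w5=1 w6=0 w1=1
t2.Δ3 clk=1 w0=0 w5=0 w6=0 w1=1
t3.Δ0 clk=1 w0=0 w5=0 w6=0 w1=1
t3.Δ1 clk=0 w0=0 w5=0 w6=0 w1=1
t4.Δ0 clk=0 w0=0 w5=0 w6=0 w1=1
t4.Δ1 clk=1 w0=0 w5=0 w6=0 w1=1
t4.Δ2 clk=1 w0=0 w5=0 w6=0 w1=0
t4.Δ3 clk=1 w0=0 w5=1 w6=0 w1=0
t5.Δ0 clk=1 w0=0 w5=1 w6=0 w1=0
t5.Δ1 clk=0 w0=0 w5=1 w6=0 w1=0
t6.Δ0 clk=0 w0=0 w5=1 w6=0 w1=0
t6.Δ1 clk=1 w0=0 w5=1 w6=0 w1=0
t6.Δ2 clk=1 w0=0 w5=1 w6=0 w1=1
t6.Δ3 clk=1 w0=0 w5=0 w6=0 w1=1
t7.Δ0 clk=1 w0=0 w5=0 w6=0 w1=1
t7.Δ1 clk=0 w0=0 w5=0 w6=0 w1=1
t8.Δ0 clk=0 w0=0 w5=0 w6=0 w1=1
t8.Δ1 clk=1 w0=0 w5=0 w6=0 w1=1
t8.Δ2 clk=1 w0=0 w5=0 w6=0 w1=0
t8.Δ3 clk=1 w0=0 w5=1 w6=0 w1=0
t9.Δ0 clk=1 w0=0 w5=1 w6=0 w1=0
t9.Δ1 clk=0 w0=0 w5=1 w6=0 w1=0
t10.Δ0 clk=0 w0=0 w5=1 w6=0 w1=0
t10.Δ1 clk=1 w0=0 w5=1 w6=0 w1=0
t10.Δ2 clk=1 w0=0 w5=1 w6=0 w1=1
t10.Δ3 clk=1 w0=0 w5=0 w6=0 w1=1
t11.Δ0 clk=1 w0=0 w5=0 w6=0 w1=1
t11.Δ1 clk=0 w0=0 w5=0 w6=0 w1=1
t12.Δ0 clk=0 w0=0 w5=0 w6=0 w1=1
t12.Δ1 clk=1 w0=0 w5=0 w6=0 w1=1
t12.Δ2 clk=1 w0=0 w5=0 w6=0 w1=0
t12.Δ3 clk=1 w0=0 w5=1 w6=0 w1=0
t13.Δ0 clk=1 w0=0 w5=1 w6=0 w1=0
t13.Δ1 clk=0 w0=0 w5=1 w6=0 w1=0
t14.Δ0 clk=0 w0=0 w5=1 w6=0 w1=0
t14.Δ1 clk=1 w0=0 w5=1 w6=0 w1=0
t14.Δ2 clk=1 w0=0 w5=1 w6=0 w1=1
t14.Δ3 clk=1 w0=0 w5=0 w6=0 w1=1
t15.Δ0 clk=1 w0=0 w5=0 w6=0 w1=1
t15.Δ1 clk=0 w0=0 w5=0 w6=0 w1=1
t16.Δ0 clk=0 w0=0 w5=0 w6=0 w1=1
t16.Δ1 clk=1 w0=0 w5=0 w6=0 w1=1
t16.Δ2 clk=1 w0=0 w5=0 w6=0 w1=0
t16.Δ3 clk=1 w0=0 w5=1 w6=0 w1=0
t17.Δ0 clk=1 w0=0 w5=1 w6=0 w1=0
t17.Δ1 clk=0 w0=0 w5=1 w6=0 w1=0
t18.Δ0 clk=0 w0=0 w5=1 w6=0 w1=0
t18.Δ1 clk=1 w0=0 w5=1 w6=0 w1=0
t18.Δ2 clk=1 w0=0 w5=1 w6=0 w1=1
t18.Δ3 clk=1 w0=0 w5=0 w6=0 w1=1

1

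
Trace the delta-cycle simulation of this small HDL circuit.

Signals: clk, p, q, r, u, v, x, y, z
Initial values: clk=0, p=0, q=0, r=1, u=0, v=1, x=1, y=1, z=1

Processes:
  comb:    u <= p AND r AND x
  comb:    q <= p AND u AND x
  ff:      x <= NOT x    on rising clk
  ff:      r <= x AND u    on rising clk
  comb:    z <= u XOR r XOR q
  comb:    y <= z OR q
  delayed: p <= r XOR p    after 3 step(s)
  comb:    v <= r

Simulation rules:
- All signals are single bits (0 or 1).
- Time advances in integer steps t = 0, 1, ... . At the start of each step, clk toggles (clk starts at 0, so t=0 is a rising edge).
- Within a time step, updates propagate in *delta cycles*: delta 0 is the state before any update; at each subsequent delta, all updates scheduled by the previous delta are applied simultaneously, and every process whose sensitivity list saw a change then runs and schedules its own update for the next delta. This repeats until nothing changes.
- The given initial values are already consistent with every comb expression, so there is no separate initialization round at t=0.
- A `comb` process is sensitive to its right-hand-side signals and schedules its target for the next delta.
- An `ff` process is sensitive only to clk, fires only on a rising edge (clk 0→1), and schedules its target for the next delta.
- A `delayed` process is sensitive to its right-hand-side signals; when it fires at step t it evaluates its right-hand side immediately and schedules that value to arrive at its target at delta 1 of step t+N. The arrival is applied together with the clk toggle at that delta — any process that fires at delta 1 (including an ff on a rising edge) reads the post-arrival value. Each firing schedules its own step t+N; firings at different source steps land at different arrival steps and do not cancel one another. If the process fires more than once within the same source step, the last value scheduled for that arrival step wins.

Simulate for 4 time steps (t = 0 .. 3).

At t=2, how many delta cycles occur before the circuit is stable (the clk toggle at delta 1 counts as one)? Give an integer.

2

t=0 Δ0: q=0 u=0 v=1 clk=0 y=1 p=0 z=1 r=1 x=1
  Δ1: clk:0→1
  Δ2: r:1→0, x:1→0
  Δ3: v:1→0, z:1→0
  Δ4: y:1→0
  (4Δ to stable)
t=1 Δ0: q=0 u=0 v=0 clk=1 y=0 p=0 z=0 r=0 x=0
  Δ1: clk:1→0
  (1Δ to stable)
t=2 Δ0: q=0 u=0 v=0 clk=0 y=0 p=0 z=0 r=0 x=0
  Δ1: clk:0→1
  Δ2: x:0→1
  (2Δ to stable)
t=3 Δ0: q=0 u=0 v=0 clk=1 y=0 p=0 z=0 r=0 x=1
  Δ1: clk:1→0
  (1Δ to stable)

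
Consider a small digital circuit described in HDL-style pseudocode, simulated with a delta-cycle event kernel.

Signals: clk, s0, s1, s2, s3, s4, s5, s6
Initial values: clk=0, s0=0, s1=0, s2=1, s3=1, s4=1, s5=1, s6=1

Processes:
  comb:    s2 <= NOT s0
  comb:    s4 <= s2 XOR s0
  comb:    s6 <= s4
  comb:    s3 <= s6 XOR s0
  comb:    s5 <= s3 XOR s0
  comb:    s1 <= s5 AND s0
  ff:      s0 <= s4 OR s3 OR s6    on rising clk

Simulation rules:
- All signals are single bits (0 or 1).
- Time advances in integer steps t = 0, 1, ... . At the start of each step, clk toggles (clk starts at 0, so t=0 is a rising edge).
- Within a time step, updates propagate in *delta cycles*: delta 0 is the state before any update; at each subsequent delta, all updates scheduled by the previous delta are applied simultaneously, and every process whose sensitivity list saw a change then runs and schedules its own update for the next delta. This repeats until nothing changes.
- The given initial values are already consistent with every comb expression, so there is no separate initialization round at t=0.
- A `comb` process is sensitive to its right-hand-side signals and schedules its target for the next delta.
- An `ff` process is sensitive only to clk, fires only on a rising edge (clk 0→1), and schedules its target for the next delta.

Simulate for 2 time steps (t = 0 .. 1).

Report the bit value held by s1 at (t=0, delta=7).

t=0 Δ0: s5=1 s3=1 clk=0 s1=0 s6=1 s4=1 s2=1 s0=0
  Δ1: clk:0→1
  Δ2: s0:0→1
  Δ3: s5:1→0, s3:1→0, s1:0→1, s4:1→0, s2:1→0
  Δ4: s5:0→1, s1:1→0, s6:1→0, s4:0→1
  Δ5: s3:0→1, s1:0→1, s6:0→1
  Δ6: s5:1→0, s3:1→0
  Δ7: s5:0→1, s1:1→0
  Δ8: s1:0→1
  (8Δ to stable)
t=1 Δ0: s5=1 s3=0 clk=1 s1=1 s6=1 s4=1 s2=0 s0=1
  Δ1: clk:1→0
  (1Δ to stable)

0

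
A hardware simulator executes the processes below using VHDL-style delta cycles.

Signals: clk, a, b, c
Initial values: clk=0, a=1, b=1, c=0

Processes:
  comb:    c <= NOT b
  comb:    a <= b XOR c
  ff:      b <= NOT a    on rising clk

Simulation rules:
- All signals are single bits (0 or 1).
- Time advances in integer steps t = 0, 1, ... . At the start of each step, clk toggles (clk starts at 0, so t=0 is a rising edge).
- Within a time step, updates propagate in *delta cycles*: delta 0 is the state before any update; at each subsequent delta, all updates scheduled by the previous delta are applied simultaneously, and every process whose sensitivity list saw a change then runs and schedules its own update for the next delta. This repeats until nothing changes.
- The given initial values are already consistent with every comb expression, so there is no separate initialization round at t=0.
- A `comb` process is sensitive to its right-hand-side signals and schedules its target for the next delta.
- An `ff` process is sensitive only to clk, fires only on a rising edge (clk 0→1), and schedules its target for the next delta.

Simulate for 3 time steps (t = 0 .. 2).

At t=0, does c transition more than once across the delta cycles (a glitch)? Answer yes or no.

no

t0.Δ0 b=1 c=0 clk=0 a=1
t0.Δ1 b=1 c=0 clk=1 a=1
t0.Δ2 b=0 c=0 clk=1 a=1
t0.Δ3 b=0 c=1 clk=1 a=0
t0.Δ4 b=0 c=1 clk=1 a=1
t1.Δ0 b=0 c=1 clk=1 a=1
t1.Δ1 b=0 c=1 clk=0 a=1
t2.Δ0 b=0 c=1 clk=0 a=1
t2.Δ1 b=0 c=1 clk=1 a=1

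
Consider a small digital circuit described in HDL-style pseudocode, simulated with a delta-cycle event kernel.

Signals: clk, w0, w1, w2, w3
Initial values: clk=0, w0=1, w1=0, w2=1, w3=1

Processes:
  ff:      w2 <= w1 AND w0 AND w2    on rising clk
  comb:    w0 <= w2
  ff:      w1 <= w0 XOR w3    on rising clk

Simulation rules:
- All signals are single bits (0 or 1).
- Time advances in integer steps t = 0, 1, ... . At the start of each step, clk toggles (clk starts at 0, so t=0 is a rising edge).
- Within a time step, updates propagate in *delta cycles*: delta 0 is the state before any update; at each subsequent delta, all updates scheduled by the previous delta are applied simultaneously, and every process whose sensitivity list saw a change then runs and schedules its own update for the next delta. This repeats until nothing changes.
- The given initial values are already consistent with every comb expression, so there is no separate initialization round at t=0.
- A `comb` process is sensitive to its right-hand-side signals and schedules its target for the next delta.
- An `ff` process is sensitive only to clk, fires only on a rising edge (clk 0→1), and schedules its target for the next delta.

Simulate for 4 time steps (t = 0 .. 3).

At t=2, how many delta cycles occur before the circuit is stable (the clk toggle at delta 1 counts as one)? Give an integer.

t=0 Δ0: w0=1 w2=1 clk=0 w3=1 w1=0
  Δ1: clk:0→1
  Δ2: w2:1→0
  Δ3: w0:1→0
  (3Δ to stable)
t=1 Δ0: w0=0 w2=0 clk=1 w3=1 w1=0
  Δ1: clk:1→0
  (1Δ to stable)
t=2 Δ0: w0=0 w2=0 clk=0 w3=1 w1=0
  Δ1: clk:0→1
  Δ2: w1:0→1
  (2Δ to stable)
t=3 Δ0: w0=0 w2=0 clk=1 w3=1 w1=1
  Δ1: clk:1→0
  (1Δ to stable)

2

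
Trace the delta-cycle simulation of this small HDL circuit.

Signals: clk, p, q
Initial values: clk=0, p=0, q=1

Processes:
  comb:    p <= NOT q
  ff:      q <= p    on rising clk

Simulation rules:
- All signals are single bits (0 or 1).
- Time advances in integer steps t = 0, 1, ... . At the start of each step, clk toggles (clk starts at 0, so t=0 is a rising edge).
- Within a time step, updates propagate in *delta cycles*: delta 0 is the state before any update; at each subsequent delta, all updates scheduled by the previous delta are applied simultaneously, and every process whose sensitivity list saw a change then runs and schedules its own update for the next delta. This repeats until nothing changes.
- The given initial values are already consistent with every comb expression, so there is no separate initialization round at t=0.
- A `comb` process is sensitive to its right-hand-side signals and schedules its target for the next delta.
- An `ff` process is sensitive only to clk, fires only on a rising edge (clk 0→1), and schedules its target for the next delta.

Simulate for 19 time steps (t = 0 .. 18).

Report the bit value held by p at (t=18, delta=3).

t=0 Δ0: clk=0 p=0 q=1
  Δ1: clk:0→1
  Δ2: q:1→0
  Δ3: p:0→1
  (3Δ to stable)
t=1 Δ0: clk=1 p=1 q=0
  Δ1: clk:1→0
  (1Δ to stable)
t=2 Δ0: clk=0 p=1 q=0
  Δ1: clk:0→1
  Δ2: q:0→1
  Δ3: p:1→0
  (3Δ to stable)
t=3 Δ0: clk=1 p=0 q=1
  Δ1: clk:1→0
  (1Δ to stable)
t=4 Δ0: clk=0 p=0 q=1
  Δ1: clk:0→1
  Δ2: q:1→0
  Δ3: p:0→1
  (3Δ to stable)
t=5 Δ0: clk=1 p=1 q=0
  Δ1: clk:1→0
  (1Δ to stable)
t=6 Δ0: clk=0 p=1 q=0
  Δ1: clk:0→1
  Δ2: q:0→1
  Δ3: p:1→0
  (3Δ to stable)
t=7 Δ0: clk=1 p=0 q=1
  Δ1: clk:1→0
  (1Δ to stable)
t=8 Δ0: clk=0 p=0 q=1
  Δ1: clk:0→1
  Δ2: q:1→0
  Δ3: p:0→1
  (3Δ to stable)
t=9 Δ0: clk=1 p=1 q=0
  Δ1: clk:1→0
  (1Δ to stable)
t=10 Δ0: clk=0 p=1 q=0
  Δ1: clk:0→1
  Δ2: q:0→1
  Δ3: p:1→0
  (3Δ to stable)
t=11 Δ0: clk=1 p=0 q=1
  Δ1: clk:1→0
  (1Δ to stable)
t=12 Δ0: clk=0 p=0 q=1
  Δ1: clk:0→1
  Δ2: q:1→0
  Δ3: p:0→1
  (3Δ to stable)
t=13 Δ0: clk=1 p=1 q=0
  Δ1: clk:1→0
  (1Δ to stable)
t=14 Δ0: clk=0 p=1 q=0
  Δ1: clk:0→1
  Δ2: q:0→1
  Δ3: p:1→0
  (3Δ to stable)
t=15 Δ0: clk=1 p=0 q=1
  Δ1: clk:1→0
  (1Δ to stable)
t=16 Δ0: clk=0 p=0 q=1
  Δ1: clk:0→1
  Δ2: q:1→0
  Δ3: p:0→1
  (3Δ to stable)
t=17 Δ0: clk=1 p=1 q=0
  Δ1: clk:1→0
  (1Δ to stable)
t=18 Δ0: clk=0 p=1 q=0
  Δ1: clk:0→1
  Δ2: q:0→1
  Δ3: p:1→0
  (3Δ to stable)

0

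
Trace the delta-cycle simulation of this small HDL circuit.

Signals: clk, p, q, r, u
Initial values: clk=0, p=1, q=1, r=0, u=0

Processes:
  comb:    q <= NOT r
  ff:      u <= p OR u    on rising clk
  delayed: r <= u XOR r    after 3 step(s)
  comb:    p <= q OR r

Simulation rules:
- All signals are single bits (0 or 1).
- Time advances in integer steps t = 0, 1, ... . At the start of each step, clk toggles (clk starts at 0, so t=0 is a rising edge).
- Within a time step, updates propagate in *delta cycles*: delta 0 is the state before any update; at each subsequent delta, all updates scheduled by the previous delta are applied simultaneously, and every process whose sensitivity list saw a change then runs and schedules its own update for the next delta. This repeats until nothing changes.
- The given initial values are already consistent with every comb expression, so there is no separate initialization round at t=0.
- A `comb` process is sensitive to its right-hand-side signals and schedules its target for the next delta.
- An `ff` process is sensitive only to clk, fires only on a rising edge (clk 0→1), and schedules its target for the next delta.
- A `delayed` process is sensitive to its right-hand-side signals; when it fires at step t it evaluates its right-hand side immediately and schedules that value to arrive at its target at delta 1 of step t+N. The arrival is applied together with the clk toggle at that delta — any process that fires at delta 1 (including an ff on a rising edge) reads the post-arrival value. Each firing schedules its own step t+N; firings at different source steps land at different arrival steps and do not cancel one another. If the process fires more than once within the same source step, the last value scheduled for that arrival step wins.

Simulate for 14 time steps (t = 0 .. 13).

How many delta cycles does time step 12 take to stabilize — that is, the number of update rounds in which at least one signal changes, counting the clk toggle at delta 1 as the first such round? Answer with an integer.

t0.Δ0 clk=0 q=1 r=0 u=0 p=1
t0.Δ1 clk=1 q=1 r=0 u=0 p=1
t0.Δ2 clk=1 q=1 r=0 u=1 p=1
t1.Δ0 clk=1 q=1 r=0 u=1 p=1
t1.Δ1 clk=0 q=1 r=0 u=1 p=1
t2.Δ0 clk=0 q=1 r=0 u=1 p=1
t2.Δ1 clk=1 q=1 r=0 u=1 p=1
t3.Δ0 clk=1 q=1 r=0 u=1 p=1
t3.Δ1 clk=0 q=1 r=1 u=1 p=1
t3.Δ2 clk=0 q=0 r=1 u=1 p=1
t4.Δ0 clk=0 q=0 r=1 u=1 p=1
t4.Δ1 clk=1 q=0 r=1 u=1 p=1
t5.Δ0 clk=1 q=0 r=1 u=1 p=1
t5.Δ1 clk=0 q=0 r=1 u=1 p=1
t6.Δ0 clk=0 q=0 r=1 u=1 p=1
t6.Δ1 clk=1 q=0 r=0 u=1 p=1
t6.Δ2 clk=1 q=1 r=0 u=1 p=0
t6.Δ3 clk=1 q=1 r=0 u=1 p=1
t7.Δ0 clk=1 q=1 r=0 u=1 p=1
t7.Δ1 clk=0 q=1 r=0 u=1 p=1
t8.Δ0 clk=0 q=1 r=0 u=1 p=1
t8.Δ1 clk=1 q=1 r=0 u=1 p=1
t9.Δ0 clk=1 q=1 r=0 u=1 p=1
t9.Δ1 clk=0 q=1 r=1 u=1 p=1
t9.Δ2 clk=0 q=0 r=1 u=1 p=1
t10.Δ0 clk=0 q=0 r=1 u=1 p=1
t10.Δ1 clk=1 q=0 r=1 u=1 p=1
t11.Δ0 clk=1 q=0 r=1 u=1 p=1
t11.Δ1 clk=0 q=0 r=1 u=1 p=1
t12.Δ0 clk=0 q=0 r=1 u=1 p=1
t12.Δ1 clk=1 q=0 r=0 u=1 p=1
t12.Δ2 clk=1 q=1 r=0 u=1 p=0
t12.Δ3 clk=1 q=1 r=0 u=1 p=1
t13.Δ0 clk=1 q=1 r=0 u=1 p=1
t13.Δ1 clk=0 q=1 r=0 u=1 p=1

3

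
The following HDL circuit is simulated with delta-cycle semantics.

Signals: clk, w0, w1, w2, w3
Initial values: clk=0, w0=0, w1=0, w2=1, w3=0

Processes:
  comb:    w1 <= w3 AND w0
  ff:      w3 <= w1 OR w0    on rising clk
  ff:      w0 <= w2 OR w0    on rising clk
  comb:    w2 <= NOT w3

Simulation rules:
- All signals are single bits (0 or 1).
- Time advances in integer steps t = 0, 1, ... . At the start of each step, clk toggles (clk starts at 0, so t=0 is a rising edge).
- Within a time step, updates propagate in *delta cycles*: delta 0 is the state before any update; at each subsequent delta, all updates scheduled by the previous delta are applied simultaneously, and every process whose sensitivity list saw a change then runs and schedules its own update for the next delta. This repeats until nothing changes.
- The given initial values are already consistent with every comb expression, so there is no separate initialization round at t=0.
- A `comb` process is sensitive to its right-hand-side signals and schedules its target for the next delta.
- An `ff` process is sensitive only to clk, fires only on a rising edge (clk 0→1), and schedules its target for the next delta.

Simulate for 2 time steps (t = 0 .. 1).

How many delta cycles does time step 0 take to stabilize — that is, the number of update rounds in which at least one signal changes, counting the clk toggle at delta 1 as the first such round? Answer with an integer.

t0.Δ0 w3=0 clk=0 w2=1 w1=0 w0=0
t0.Δ1 w3=0 clk=1 w2=1 w1=0 w0=0
t0.Δ2 w3=0 clk=1 w2=1 w1=0 w0=1
t1.Δ0 w3=0 clk=1 w2=1 w1=0 w0=1
t1.Δ1 w3=0 clk=0 w2=1 w1=0 w0=1

2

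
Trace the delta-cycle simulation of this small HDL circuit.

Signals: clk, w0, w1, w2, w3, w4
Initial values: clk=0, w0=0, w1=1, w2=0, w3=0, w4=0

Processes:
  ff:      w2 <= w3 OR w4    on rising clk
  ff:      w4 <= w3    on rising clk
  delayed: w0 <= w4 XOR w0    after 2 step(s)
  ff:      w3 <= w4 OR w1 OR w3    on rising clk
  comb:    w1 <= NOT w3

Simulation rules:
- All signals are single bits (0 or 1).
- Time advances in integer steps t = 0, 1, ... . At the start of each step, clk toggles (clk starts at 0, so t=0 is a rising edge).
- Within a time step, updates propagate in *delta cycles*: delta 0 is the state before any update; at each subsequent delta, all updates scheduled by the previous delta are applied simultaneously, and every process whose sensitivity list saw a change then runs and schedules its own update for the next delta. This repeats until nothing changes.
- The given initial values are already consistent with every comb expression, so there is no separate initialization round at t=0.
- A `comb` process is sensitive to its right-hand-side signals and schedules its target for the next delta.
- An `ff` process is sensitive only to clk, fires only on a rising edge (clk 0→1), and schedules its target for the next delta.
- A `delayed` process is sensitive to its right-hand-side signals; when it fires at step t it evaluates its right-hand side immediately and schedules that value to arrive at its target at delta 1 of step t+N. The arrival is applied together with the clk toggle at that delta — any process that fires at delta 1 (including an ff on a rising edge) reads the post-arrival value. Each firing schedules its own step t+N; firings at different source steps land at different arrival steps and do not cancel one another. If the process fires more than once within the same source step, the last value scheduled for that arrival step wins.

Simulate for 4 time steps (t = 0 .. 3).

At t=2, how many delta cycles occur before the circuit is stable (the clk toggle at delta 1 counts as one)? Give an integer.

2

t0.Δ0 w0=0 clk=0 w3=0 w2=0 w1=1 w4=0
t0.Δ1 w0=0 clk=1 w3=0 w2=0 w1=1 w4=0
t0.Δ2 w0=0 clk=1 w3=1 w2=0 w1=1 w4=0
t0.Δ3 w0=0 clk=1 w3=1 w2=0 w1=0 w4=0
t1.Δ0 w0=0 clk=1 w3=1 w2=0 w1=0 w4=0
t1.Δ1 w0=0 clk=0 w3=1 w2=0 w1=0 w4=0
t2.Δ0 w0=0 clk=0 w3=1 w2=0 w1=0 w4=0
t2.Δ1 w0=0 clk=1 w3=1 w2=0 w1=0 w4=0
t2.Δ2 w0=0 clk=1 w3=1 w2=1 w1=0 w4=1
t3.Δ0 w0=0 clk=1 w3=1 w2=1 w1=0 w4=1
t3.Δ1 w0=0 clk=0 w3=1 w2=1 w1=0 w4=1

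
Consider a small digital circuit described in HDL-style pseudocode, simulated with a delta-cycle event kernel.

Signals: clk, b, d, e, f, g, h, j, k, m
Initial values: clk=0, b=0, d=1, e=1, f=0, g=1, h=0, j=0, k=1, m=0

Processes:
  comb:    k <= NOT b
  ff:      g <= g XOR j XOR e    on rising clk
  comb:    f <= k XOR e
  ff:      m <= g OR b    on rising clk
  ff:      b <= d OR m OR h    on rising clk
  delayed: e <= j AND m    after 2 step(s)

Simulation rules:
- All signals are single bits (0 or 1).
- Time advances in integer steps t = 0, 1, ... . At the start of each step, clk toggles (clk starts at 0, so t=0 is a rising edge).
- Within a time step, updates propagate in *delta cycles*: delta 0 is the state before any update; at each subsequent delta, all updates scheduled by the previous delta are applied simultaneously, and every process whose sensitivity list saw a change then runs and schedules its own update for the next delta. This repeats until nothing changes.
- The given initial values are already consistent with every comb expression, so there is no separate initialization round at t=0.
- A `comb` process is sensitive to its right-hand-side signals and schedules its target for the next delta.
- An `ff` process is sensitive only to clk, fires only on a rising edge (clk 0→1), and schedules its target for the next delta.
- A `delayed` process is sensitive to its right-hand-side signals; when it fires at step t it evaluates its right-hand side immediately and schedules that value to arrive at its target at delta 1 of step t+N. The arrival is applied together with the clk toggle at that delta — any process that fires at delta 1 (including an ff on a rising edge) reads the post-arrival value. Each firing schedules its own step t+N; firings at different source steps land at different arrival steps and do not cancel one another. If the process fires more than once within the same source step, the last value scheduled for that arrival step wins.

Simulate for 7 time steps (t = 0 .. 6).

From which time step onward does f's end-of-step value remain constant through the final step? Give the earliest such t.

2

[bits: b,e,clk,m,g,h,f,j,d,k]
t=0: Δ0=0100100011 Δ1=0110100011 Δ2=1111000011 Δ3=1111000010 Δ4=1111001010 | 4Δ
t=1: Δ0=1111001010 Δ1=1101001010 | 1Δ
t=2: Δ0=1101001010 Δ1=1011001010 Δ2=1011000010 | 2Δ
t=3: Δ0=1011000010 Δ1=1001000010 | 1Δ
t=4: Δ0=1001000010 Δ1=1011000010 | 1Δ
t=5: Δ0=1011000010 Δ1=1001000010 | 1Δ
t=6: Δ0=1001000010 Δ1=1011000010 | 1Δ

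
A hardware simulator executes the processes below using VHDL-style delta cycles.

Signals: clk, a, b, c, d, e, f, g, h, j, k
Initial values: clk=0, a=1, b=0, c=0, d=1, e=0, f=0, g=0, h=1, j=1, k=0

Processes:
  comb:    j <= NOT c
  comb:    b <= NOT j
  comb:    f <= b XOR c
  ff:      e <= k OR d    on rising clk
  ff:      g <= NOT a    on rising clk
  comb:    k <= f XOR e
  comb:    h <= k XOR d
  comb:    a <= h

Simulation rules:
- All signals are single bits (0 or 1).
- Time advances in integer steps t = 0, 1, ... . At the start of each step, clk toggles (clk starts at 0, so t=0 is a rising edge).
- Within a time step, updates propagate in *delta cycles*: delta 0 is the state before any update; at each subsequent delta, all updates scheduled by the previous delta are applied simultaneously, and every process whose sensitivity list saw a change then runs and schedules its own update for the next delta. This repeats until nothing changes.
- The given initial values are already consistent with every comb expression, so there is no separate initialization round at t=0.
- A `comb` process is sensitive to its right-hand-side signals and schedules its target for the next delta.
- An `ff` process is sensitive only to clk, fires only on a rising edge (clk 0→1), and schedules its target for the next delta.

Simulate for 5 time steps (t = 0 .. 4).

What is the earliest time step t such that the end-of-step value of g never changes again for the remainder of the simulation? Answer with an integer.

2

[bits: j,d,h,g,f,k,c,a,clk,b,e]
t=0: Δ0=11100001000 Δ1=11100001100 Δ2=11100001101 Δ3=11100101101 Δ4=11000101101 Δ5=11000100101 | 5Δ
t=1: Δ0=11000100101 Δ1=11000100001 | 1Δ
t=2: Δ0=11000100001 Δ1=11000100101 Δ2=11010100101 | 2Δ
t=3: Δ0=11010100101 Δ1=11010100001 | 1Δ
t=4: Δ0=11010100001 Δ1=11010100101 | 1Δ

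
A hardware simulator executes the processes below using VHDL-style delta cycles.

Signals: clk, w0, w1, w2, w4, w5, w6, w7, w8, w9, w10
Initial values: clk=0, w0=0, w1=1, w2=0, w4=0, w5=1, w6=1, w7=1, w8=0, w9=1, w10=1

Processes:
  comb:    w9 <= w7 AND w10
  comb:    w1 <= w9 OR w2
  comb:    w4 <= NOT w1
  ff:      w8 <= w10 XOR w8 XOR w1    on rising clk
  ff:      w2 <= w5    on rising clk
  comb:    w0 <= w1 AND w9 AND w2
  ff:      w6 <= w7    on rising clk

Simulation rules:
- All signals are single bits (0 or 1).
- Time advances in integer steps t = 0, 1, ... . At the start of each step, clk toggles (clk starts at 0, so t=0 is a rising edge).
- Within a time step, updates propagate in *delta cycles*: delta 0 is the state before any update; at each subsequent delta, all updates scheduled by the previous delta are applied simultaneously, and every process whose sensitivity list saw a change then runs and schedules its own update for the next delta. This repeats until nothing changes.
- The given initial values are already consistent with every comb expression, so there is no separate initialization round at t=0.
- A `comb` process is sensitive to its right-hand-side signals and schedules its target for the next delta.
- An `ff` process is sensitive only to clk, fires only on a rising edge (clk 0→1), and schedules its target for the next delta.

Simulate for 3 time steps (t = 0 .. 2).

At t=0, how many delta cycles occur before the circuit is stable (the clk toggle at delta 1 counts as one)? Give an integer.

3

t0.Δ0 w5=1 w10=1 w1=1 w8=0 w2=0 w4=0 w6=1 w7=1 w9=1 w0=0 clk=0
t0.Δ1 w5=1 w10=1 w1=1 w8=0 w2=0 w4=0 w6=1 w7=1 w9=1 w0=0 clk=1
t0.Δ2 w5=1 w10=1 w1=1 w8=0 w2=1 w4=0 w6=1 w7=1 w9=1 w0=0 clk=1
t0.Δ3 w5=1 w10=1 w1=1 w8=0 w2=1 w4=0 w6=1 w7=1 w9=1 w0=1 clk=1
t1.Δ0 w5=1 w10=1 w1=1 w8=0 w2=1 w4=0 w6=1 w7=1 w9=1 w0=1 clk=1
t1.Δ1 w5=1 w10=1 w1=1 w8=0 w2=1 w4=0 w6=1 w7=1 w9=1 w0=1 clk=0
t2.Δ0 w5=1 w10=1 w1=1 w8=0 w2=1 w4=0 w6=1 w7=1 w9=1 w0=1 clk=0
t2.Δ1 w5=1 w10=1 w1=1 w8=0 w2=1 w4=0 w6=1 w7=1 w9=1 w0=1 clk=1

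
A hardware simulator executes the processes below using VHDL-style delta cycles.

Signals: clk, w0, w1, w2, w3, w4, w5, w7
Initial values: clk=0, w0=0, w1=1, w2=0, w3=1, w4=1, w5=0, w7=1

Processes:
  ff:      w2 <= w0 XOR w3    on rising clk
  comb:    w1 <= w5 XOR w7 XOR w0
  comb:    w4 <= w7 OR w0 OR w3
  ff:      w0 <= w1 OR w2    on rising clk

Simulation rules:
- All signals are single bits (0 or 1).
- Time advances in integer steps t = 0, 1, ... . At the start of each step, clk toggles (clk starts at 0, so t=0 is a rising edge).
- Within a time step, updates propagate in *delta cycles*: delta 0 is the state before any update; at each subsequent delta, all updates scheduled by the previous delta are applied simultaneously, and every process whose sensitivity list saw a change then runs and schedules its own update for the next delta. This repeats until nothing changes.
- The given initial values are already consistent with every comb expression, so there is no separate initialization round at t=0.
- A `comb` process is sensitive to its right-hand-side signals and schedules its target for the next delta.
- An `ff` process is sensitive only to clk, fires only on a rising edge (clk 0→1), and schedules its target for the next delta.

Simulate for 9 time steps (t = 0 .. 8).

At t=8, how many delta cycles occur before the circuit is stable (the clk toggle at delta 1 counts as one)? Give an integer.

t0.Δ0 w7=1 w3=1 w1=1 w2=0 clk=0 w5=0 w4=1 w0=0
t0.Δ1 w7=1 w3=1 w1=1 w2=0 clk=1 w5=0 w4=1 w0=0
t0.Δ2 w7=1 w3=1 w1=1 w2=1 clk=1 w5=0 w4=1 w0=1
t0.Δ3 w7=1 w3=1 w1=0 w2=1 clk=1 w5=0 w4=1 w0=1
t1.Δ0 w7=1 w3=1 w1=0 w2=1 clk=1 w5=0 w4=1 w0=1
t1.Δ1 w7=1 w3=1 w1=0 w2=1 clk=0 w5=0 w4=1 w0=1
t2.Δ0 w7=1 w3=1 w1=0 w2=1 clk=0 w5=0 w4=1 w0=1
t2.Δ1 w7=1 w3=1 w1=0 w2=1 clk=1 w5=0 w4=1 w0=1
t2.Δ2 w7=1 w3=1 w1=0 w2=0 clk=1 w5=0 w4=1 w0=1
t3.Δ0 w7=1 w3=1 w1=0 w2=0 clk=1 w5=0 w4=1 w0=1
t3.Δ1 w7=1 w3=1 w1=0 w2=0 clk=0 w5=0 w4=1 w0=1
t4.Δ0 w7=1 w3=1 w1=0 w2=0 clk=0 w5=0 w4=1 w0=1
t4.Δ1 w7=1 w3=1 w1=0 w2=0 clk=1 w5=0 w4=1 w0=1
t4.Δ2 w7=1 w3=1 w1=0 w2=0 clk=1 w5=0 w4=1 w0=0
t4.Δ3 w7=1 w3=1 w1=1 w2=0 clk=1 w5=0 w4=1 w0=0
t5.Δ0 w7=1 w3=1 w1=1 w2=0 clk=1 w5=0 w4=1 w0=0
t5.Δ1 w7=1 w3=1 w1=1 w2=0 clk=0 w5=0 w4=1 w0=0
t6.Δ0 w7=1 w3=1 w1=1 w2=0 clk=0 w5=0 w4=1 w0=0
t6.Δ1 w7=1 w3=1 w1=1 w2=0 clk=1 w5=0 w4=1 w0=0
t6.Δ2 w7=1 w3=1 w1=1 w2=1 clk=1 w5=0 w4=1 w0=1
t6.Δ3 w7=1 w3=1 w1=0 w2=1 clk=1 w5=0 w4=1 w0=1
t7.Δ0 w7=1 w3=1 w1=0 w2=1 clk=1 w5=0 w4=1 w0=1
t7.Δ1 w7=1 w3=1 w1=0 w2=1 clk=0 w5=0 w4=1 w0=1
t8.Δ0 w7=1 w3=1 w1=0 w2=1 clk=0 w5=0 w4=1 w0=1
t8.Δ1 w7=1 w3=1 w1=0 w2=1 clk=1 w5=0 w4=1 w0=1
t8.Δ2 w7=1 w3=1 w1=0 w2=0 clk=1 w5=0 w4=1 w0=1

2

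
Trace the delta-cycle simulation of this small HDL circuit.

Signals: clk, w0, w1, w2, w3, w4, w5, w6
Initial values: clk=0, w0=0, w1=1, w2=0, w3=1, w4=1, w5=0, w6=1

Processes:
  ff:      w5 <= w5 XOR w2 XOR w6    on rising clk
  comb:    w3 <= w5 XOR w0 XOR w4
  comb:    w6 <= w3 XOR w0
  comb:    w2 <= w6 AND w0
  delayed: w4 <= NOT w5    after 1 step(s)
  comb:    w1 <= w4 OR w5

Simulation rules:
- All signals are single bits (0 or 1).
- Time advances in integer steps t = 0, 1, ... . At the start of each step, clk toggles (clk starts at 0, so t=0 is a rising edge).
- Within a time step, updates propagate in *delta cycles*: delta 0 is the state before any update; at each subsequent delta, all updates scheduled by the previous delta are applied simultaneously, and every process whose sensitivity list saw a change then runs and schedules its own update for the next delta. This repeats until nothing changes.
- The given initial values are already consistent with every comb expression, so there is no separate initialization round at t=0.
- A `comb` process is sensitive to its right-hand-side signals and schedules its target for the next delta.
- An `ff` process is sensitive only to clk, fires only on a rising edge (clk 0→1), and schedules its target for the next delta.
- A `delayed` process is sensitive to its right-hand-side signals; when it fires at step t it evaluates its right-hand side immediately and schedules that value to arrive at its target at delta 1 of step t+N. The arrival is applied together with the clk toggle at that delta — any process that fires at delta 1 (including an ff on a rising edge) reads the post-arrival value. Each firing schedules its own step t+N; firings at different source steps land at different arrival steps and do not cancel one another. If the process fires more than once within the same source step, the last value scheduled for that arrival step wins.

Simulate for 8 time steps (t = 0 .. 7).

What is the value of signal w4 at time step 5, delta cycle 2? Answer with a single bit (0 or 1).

0

t0.Δ0 w1=1 w5=0 w6=1 w3=1 w0=0 w4=1 clk=0 w2=0
t0.Δ1 w1=1 w5=0 w6=1 w3=1 w0=0 w4=1 clk=1 w2=0
t0.Δ2 w1=1 w5=1 w6=1 w3=1 w0=0 w4=1 clk=1 w2=0
t0.Δ3 w1=1 w5=1 w6=1 w3=0 w0=0 w4=1 clk=1 w2=0
t0.Δ4 w1=1 w5=1 w6=0 w3=0 w0=0 w4=1 clk=1 w2=0
t1.Δ0 w1=1 w5=1 w6=0 w3=0 w0=0 w4=1 clk=1 w2=0
t1.Δ1 w1=1 w5=1 w6=0 w3=0 w0=0 w4=0 clk=0 w2=0
t1.Δ2 w1=1 w5=1 w6=0 w3=1 w0=0 w4=0 clk=0 w2=0
t1.Δ3 w1=1 w5=1 w6=1 w3=1 w0=0 w4=0 clk=0 w2=0
t2.Δ0 w1=1 w5=1 w6=1 w3=1 w0=0 w4=0 clk=0 w2=0
t2.Δ1 w1=1 w5=1 w6=1 w3=1 w0=0 w4=0 clk=1 w2=0
t2.Δ2 w1=1 w5=0 w6=1 w3=1 w0=0 w4=0 clk=1 w2=0
t2.Δ3 w1=0 w5=0 w6=1 w3=0 w0=0 w4=0 clk=1 w2=0
t2.Δ4 w1=0 w5=0 w6=0 w3=0 w0=0 w4=0 clk=1 w2=0
t3.Δ0 w1=0 w5=0 w6=0 w3=0 w0=0 w4=0 clk=1 w2=0
t3.Δ1 w1=0 w5=0 w6=0 w3=0 w0=0 w4=1 clk=0 w2=0
t3.Δ2 w1=1 w5=0 w6=0 w3=1 w0=0 w4=1 clk=0 w2=0
t3.Δ3 w1=1 w5=0 w6=1 w3=1 w0=0 w4=1 clk=0 w2=0
t4.Δ0 w1=1 w5=0 w6=1 w3=1 w0=0 w4=1 clk=0 w2=0
t4.Δ1 w1=1 w5=0 w6=1 w3=1 w0=0 w4=1 clk=1 w2=0
t4.Δ2 w1=1 w5=1 w6=1 w3=1 w0=0 w4=1 clk=1 w2=0
t4.Δ3 w1=1 w5=1 w6=1 w3=0 w0=0 w4=1 clk=1 w2=0
t4.Δ4 w1=1 w5=1 w6=0 w3=0 w0=0 w4=1 clk=1 w2=0
t5.Δ0 w1=1 w5=1 w6=0 w3=0 w0=0 w4=1 clk=1 w2=0
t5.Δ1 w1=1 w5=1 w6=0 w3=0 w0=0 w4=0 clk=0 w2=0
t5.Δ2 w1=1 w5=1 w6=0 w3=1 w0=0 w4=0 clk=0 w2=0
t5.Δ3 w1=1 w5=1 w6=1 w3=1 w0=0 w4=0 clk=0 w2=0
t6.Δ0 w1=1 w5=1 w6=1 w3=1 w0=0 w4=0 clk=0 w2=0
t6.Δ1 w1=1 w5=1 w6=1 w3=1 w0=0 w4=0 clk=1 w2=0
t6.Δ2 w1=1 w5=0 w6=1 w3=1 w0=0 w4=0 clk=1 w2=0
t6.Δ3 w1=0 w5=0 w6=1 w3=0 w0=0 w4=0 clk=1 w2=0
t6.Δ4 w1=0 w5=0 w6=0 w3=0 w0=0 w4=0 clk=1 w2=0
t7.Δ0 w1=0 w5=0 w6=0 w3=0 w0=0 w4=0 clk=1 w2=0
t7.Δ1 w1=0 w5=0 w6=0 w3=0 w0=0 w4=1 clk=0 w2=0
t7.Δ2 w1=1 w5=0 w6=0 w3=1 w0=0 w4=1 clk=0 w2=0
t7.Δ3 w1=1 w5=0 w6=1 w3=1 w0=0 w4=1 clk=0 w2=0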